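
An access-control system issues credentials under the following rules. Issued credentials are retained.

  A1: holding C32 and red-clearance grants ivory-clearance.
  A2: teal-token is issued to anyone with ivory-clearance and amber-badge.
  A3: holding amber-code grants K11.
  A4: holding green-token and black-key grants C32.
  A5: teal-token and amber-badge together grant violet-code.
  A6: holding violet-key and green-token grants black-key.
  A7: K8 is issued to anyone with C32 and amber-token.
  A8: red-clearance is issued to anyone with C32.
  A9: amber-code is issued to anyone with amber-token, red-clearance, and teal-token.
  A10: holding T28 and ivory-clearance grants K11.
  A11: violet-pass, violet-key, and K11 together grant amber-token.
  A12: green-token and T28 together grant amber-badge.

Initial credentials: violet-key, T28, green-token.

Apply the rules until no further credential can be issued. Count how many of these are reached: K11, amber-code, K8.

1

Holding violet-key and green-token grants black-key (A6).
Holding green-token and black-key grants C32 (A4).
Holding C32 grants red-clearance (A8).
Holding C32 and red-clearance grants ivory-clearance (A1).
Holding T28 and ivory-clearance grants K11 (A10).
K11: reached.
amber-code would need amber-token, red-clearance, and teal-token (A9), but amber-token is never granted.
K8 would need C32 and amber-token (A7), but amber-token is never granted.
Reached: K11 — 1 of the 3.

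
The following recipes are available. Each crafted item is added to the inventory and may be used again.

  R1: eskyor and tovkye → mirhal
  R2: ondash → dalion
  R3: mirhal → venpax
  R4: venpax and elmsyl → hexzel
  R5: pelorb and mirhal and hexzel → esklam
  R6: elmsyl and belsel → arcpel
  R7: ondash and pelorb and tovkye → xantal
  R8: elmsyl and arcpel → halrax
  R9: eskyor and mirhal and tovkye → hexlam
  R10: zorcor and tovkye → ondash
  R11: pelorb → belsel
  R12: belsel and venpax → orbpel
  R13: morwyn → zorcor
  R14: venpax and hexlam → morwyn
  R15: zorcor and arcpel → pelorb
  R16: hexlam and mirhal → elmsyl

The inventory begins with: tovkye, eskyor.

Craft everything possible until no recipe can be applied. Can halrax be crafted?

No

halrax would need elmsyl and arcpel (R8), but arcpel is never obtained.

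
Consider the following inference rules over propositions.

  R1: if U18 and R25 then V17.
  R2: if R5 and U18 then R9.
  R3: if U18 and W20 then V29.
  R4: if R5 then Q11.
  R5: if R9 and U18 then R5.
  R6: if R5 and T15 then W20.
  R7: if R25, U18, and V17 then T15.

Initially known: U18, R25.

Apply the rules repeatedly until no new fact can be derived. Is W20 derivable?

W20 would need R5 and T15 (R6), but R5 is never established.

No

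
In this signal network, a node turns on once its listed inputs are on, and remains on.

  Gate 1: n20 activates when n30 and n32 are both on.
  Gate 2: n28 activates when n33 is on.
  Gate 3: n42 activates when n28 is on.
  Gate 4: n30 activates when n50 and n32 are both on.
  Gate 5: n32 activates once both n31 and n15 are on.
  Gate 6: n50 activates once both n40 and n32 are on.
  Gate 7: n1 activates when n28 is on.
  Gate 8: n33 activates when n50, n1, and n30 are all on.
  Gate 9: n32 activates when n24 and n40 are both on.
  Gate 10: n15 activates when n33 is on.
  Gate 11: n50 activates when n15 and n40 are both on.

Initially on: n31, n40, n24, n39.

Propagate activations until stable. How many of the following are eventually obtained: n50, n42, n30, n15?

n24 and n40 are on, so n32 activates (Gate 9).
Gate 6: n40 and n32 on → n50 on.
Gate 4: n50 and n32 on → n30 on.
n50: reached.
n42 would need n28 (Gate 3), but n28 never turns on.
n30: reached.
n15 would need n33 (Gate 10), but n33 never turns on.
Reached: n50 and n30 — 2 of the 4.

2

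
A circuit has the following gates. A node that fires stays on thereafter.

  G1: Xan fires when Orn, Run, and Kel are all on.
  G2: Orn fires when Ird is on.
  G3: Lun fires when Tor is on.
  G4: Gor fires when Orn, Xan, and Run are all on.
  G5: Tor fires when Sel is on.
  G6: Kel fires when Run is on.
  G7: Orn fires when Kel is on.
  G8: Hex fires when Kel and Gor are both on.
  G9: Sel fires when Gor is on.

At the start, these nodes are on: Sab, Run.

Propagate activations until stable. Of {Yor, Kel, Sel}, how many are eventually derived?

2

G6: Run on → Kel on.
Kel is on, so Orn fires (G7).
Orn, Run, and Kel are on, so Xan fires (G1).
Orn, Xan, and Run are on, so Gor fires (G4).
G9: Gor on → Sel on.
No rule produces Yor, and it is not given.
Kel: reached.
Sel: reached.
Reached: Kel and Sel — 2 of the 3.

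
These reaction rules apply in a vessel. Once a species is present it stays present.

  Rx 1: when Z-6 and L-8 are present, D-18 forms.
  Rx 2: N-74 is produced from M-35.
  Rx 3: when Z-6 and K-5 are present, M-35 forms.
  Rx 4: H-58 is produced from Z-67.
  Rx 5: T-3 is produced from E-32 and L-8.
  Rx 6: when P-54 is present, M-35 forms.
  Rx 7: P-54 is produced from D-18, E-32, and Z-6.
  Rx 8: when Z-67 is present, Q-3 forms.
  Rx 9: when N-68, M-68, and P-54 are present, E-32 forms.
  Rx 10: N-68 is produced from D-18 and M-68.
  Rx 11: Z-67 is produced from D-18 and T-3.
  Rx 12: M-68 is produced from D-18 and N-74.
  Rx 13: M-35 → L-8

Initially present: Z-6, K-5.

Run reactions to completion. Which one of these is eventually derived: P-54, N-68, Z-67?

Z-6 and K-5 present → M-35 forms (Rx 3).
M-35 present → N-74 forms (Rx 2).
M-35 present → L-8 forms (Rx 13).
Z-6 and L-8 present → D-18 forms (Rx 1).
D-18 and N-74 present → M-68 forms (Rx 12).
D-18 and M-68 present → N-68 forms (Rx 10).
P-54 would need D-18, E-32, and Z-6 (Rx 7), but E-32 never forms. Z-67 would need D-18 and T-3 (Rx 11), but T-3 never forms.

N-68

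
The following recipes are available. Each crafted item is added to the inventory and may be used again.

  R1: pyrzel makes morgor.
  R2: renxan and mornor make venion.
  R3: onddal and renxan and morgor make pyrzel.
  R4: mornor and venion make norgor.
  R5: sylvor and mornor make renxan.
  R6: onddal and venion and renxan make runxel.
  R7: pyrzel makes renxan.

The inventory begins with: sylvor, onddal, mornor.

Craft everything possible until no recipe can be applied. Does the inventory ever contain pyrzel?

No

pyrzel would need onddal, renxan, and morgor (R3), but morgor is never obtained.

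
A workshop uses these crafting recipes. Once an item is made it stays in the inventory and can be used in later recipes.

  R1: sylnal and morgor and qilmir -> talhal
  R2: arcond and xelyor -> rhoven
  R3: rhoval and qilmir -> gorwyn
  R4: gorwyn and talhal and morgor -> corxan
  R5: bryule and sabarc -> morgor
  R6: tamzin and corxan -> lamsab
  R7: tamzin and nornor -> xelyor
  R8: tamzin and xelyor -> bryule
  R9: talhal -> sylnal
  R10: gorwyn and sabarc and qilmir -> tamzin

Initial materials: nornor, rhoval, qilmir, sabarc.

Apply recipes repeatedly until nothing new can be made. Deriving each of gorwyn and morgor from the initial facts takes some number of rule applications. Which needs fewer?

gorwyn: rhoval and qilmir -> gorwyn (R3). [1 rule application]
morgor: Using R3, rhoval and qilmir make gorwyn. gorwyn and sabarc and qilmir -> tamzin (R10). Using R7, tamzin and nornor make xelyor. Using R8, tamzin and xelyor make bryule. Using R5, bryule and sabarc make morgor. [5 rule applications]
gorwyn needs fewer.

gorwyn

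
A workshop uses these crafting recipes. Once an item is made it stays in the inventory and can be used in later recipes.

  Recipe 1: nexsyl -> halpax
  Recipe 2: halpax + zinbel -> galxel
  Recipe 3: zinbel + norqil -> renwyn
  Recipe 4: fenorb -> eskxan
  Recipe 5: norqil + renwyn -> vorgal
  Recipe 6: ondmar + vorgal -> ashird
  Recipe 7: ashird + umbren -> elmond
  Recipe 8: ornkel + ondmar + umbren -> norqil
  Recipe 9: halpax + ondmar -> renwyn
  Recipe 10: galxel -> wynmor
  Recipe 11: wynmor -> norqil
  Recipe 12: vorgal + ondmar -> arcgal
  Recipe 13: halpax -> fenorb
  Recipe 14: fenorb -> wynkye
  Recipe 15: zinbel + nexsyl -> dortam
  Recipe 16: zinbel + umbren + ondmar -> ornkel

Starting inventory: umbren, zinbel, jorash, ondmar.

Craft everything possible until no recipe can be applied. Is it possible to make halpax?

No

halpax would need nexsyl (Recipe 1), but nexsyl is never obtained.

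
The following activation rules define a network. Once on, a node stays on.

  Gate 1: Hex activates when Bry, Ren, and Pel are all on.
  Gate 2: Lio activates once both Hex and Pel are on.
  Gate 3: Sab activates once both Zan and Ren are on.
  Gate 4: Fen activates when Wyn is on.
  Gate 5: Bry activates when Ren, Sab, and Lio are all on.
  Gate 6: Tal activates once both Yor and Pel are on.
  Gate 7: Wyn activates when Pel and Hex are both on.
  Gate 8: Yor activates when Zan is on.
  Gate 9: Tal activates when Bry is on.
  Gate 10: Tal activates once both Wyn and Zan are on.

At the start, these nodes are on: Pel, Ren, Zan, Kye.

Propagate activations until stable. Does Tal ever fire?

Gate 8: Zan on → Yor on.
Yor and Pel are on, so Tal activates (Gate 6).

Yes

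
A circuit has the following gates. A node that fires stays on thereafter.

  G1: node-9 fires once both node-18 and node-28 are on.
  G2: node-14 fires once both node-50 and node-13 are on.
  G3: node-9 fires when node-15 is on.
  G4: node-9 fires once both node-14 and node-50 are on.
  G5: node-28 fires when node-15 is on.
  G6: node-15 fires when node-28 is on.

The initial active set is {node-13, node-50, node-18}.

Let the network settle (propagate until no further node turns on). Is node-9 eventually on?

Yes

node-50 and node-13 are on, so node-14 fires (G2).
G4: node-14 and node-50 on → node-9 on.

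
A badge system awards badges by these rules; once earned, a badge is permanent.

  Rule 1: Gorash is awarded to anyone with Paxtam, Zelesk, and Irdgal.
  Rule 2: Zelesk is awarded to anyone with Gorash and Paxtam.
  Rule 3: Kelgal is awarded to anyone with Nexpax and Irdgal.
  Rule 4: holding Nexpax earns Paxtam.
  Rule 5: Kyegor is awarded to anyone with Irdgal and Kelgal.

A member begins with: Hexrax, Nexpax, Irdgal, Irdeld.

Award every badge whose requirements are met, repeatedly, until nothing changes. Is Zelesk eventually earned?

No

Zelesk would need Gorash and Paxtam (Rule 2), but Gorash is never earned.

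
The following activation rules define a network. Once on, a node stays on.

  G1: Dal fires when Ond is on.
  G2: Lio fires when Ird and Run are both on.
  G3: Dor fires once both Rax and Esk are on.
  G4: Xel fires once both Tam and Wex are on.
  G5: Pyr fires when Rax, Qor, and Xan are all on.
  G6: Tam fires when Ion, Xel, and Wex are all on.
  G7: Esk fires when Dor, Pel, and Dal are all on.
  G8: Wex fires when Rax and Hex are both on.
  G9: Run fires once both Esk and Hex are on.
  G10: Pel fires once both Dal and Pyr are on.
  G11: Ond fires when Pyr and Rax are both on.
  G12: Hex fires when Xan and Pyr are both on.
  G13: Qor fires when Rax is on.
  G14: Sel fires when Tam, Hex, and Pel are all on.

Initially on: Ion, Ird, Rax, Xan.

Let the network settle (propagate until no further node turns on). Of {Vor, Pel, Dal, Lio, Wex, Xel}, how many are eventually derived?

3

G13: Rax on → Qor on.
Rax, Qor, and Xan are on, so Pyr fires (G5).
G12: Xan and Pyr on → Hex on.
Pyr and Rax are on, so Ond fires (G11).
G1: Ond on → Dal on.
Rax and Hex are on, so Wex fires (G8).
G10: Dal and Pyr on → Pel on.
No rule produces Vor, and it is not given.
Pel: reached.
Dal: reached.
Lio would need Ird and Run (G2), but Run never turns on.
Wex: reached.
Xel would need Tam and Wex (G4), but Tam never turns on.
Reached: Pel, Dal, and Wex — 3 of the 6.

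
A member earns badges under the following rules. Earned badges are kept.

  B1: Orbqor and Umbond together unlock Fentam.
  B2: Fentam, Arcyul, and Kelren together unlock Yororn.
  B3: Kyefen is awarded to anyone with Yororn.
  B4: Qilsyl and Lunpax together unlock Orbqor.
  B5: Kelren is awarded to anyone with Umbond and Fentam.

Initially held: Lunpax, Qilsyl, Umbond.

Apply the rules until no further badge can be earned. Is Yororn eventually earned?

Yororn would need Fentam, Arcyul, and Kelren (B2), but Arcyul is never earned.

No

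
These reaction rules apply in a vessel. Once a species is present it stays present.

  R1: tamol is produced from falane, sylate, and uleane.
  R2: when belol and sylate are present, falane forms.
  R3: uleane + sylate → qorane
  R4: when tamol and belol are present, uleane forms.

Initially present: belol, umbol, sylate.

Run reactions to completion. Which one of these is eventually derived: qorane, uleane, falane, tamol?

falane

belol and sylate present → falane forms (R2).
qorane would need uleane and sylate (R3), but uleane never forms. tamol would need falane, sylate, and uleane (R1), but uleane never forms. uleane would need tamol and belol (R4), but tamol never forms.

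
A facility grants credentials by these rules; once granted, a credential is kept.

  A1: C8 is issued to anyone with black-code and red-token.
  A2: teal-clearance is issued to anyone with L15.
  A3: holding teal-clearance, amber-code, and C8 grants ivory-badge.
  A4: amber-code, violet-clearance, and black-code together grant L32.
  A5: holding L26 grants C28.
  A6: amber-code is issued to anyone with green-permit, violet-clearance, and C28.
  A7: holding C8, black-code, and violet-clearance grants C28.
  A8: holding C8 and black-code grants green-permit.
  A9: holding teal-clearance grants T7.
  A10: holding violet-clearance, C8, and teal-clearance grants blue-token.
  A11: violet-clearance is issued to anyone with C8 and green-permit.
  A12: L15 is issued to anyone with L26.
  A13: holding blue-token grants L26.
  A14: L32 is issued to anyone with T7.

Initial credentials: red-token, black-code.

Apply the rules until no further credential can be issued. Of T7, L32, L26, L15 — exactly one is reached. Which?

L32

Holding black-code and red-token grants C8 (A1).
Holding C8 and black-code grants green-permit (A8).
Holding C8 and green-permit grants violet-clearance (A11).
Holding C8, black-code, and violet-clearance grants C28 (A7).
Holding green-permit, violet-clearance, and C28 grants amber-code (A6).
Holding amber-code, violet-clearance, and black-code grants L32 (A4).
T7 would need teal-clearance (A9), but teal-clearance is never granted. L15 would need L26 (A12), but L26 is never granted. L26 would need blue-token (A13), but blue-token is never granted.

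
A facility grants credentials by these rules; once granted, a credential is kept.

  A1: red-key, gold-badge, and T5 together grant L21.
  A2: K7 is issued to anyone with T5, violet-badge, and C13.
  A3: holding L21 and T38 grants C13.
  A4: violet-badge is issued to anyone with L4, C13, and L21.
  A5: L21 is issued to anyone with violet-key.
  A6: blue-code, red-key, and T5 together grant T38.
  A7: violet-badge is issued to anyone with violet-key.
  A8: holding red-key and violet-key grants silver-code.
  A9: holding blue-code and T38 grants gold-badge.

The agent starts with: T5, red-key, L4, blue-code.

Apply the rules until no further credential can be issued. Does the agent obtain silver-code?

silver-code would need red-key and violet-key (A8), but violet-key is never granted.

No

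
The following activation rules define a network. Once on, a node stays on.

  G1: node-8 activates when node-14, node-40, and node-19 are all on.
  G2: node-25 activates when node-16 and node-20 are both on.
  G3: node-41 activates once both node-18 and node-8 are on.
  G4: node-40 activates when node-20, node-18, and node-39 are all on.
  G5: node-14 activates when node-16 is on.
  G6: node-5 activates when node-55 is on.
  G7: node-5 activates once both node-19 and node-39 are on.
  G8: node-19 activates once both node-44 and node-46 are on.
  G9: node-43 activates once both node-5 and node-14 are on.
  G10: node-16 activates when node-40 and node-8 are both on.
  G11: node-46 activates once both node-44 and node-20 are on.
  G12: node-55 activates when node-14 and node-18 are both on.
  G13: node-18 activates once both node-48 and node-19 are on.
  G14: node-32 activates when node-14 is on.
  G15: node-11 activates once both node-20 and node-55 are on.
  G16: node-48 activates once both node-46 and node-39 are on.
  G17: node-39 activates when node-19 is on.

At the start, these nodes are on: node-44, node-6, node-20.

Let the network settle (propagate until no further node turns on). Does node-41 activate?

No

node-41 would need node-18 and node-8 (G3), but node-8 never turns on.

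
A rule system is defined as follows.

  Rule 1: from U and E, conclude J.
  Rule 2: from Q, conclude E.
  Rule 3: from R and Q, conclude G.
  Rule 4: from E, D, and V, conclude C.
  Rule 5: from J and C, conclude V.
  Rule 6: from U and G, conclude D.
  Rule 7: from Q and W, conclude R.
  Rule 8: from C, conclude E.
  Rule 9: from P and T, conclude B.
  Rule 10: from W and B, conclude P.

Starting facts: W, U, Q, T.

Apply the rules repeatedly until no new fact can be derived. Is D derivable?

From Q and W, Rule 7 gives R.
From R and Q, Rule 3 gives G.
From U and G, Rule 6 gives D.

Yes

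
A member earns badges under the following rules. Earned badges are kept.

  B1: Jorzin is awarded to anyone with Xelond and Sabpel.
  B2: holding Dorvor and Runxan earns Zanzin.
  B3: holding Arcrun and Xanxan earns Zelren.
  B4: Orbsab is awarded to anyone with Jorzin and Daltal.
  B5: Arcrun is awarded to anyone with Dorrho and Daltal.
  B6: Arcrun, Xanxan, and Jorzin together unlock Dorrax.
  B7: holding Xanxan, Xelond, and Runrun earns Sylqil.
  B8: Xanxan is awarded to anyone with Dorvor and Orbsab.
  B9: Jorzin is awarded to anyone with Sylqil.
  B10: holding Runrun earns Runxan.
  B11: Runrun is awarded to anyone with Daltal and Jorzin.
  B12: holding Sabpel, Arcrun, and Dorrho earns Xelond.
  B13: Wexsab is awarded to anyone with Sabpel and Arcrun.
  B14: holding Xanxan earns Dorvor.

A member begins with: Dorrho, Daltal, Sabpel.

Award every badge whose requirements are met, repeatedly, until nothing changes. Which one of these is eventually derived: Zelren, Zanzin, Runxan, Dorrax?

With Dorrho and Daltal, Arcrun is earned (B5).
With Sabpel, Arcrun, and Dorrho, Xelond is earned (B12).
With Xelond and Sabpel, Jorzin is earned (B1).
With Daltal and Jorzin, Runrun is earned (B11).
With Runrun, Runxan is earned (B10).
Zelren would need Arcrun and Xanxan (B3), but Xanxan is never earned. Zanzin would need Dorvor and Runxan (B2), but Dorvor is never earned. Dorrax would need Arcrun, Xanxan, and Jorzin (B6), but Xanxan is never earned.

Runxan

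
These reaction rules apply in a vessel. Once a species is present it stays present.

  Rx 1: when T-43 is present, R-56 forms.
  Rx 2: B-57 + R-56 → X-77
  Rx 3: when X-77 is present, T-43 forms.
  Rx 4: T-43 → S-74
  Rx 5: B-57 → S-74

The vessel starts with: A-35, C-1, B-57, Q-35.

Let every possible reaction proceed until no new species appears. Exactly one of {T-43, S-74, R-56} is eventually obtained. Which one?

B-57 present → S-74 forms (Rx 5).
T-43 would need X-77 (Rx 3), but X-77 never forms. R-56 would need T-43 (Rx 1), but T-43 never forms.

S-74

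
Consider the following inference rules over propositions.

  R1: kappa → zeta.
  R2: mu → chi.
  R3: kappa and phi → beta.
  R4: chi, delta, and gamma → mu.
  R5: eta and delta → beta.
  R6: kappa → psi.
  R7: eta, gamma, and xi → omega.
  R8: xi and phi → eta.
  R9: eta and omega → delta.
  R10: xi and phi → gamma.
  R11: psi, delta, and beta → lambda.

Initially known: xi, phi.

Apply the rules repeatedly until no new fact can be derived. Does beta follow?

Yes

From xi and phi, R8 gives eta.
xi and phi hold, so gamma follows (R10).
From eta, gamma, and xi, R7 gives omega.
eta and omega hold, so delta follows (R9).
From eta and delta, R5 gives beta.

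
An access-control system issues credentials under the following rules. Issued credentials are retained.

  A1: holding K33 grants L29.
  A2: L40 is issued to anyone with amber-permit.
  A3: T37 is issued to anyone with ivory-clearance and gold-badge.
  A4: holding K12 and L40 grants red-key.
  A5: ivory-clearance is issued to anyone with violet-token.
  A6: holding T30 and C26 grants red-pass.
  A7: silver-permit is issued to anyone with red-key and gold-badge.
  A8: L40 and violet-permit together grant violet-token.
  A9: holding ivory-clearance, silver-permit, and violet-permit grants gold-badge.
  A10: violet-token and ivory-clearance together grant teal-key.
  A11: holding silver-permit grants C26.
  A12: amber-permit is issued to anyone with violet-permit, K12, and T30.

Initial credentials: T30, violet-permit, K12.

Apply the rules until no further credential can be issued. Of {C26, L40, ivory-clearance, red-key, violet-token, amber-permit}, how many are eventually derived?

Holding violet-permit, K12, and T30 grants amber-permit (A12).
Holding amber-permit grants L40 (A2).
Holding K12 and L40 grants red-key (A4).
Holding L40 and violet-permit grants violet-token (A8).
Holding violet-token grants ivory-clearance (A5).
C26 would need silver-permit (A11), but silver-permit is never granted.
L40: reached.
ivory-clearance: reached.
red-key: reached.
violet-token: reached.
amber-permit: reached.
Reached: L40, ivory-clearance, red-key, violet-token, and amber-permit — 5 of the 6.

5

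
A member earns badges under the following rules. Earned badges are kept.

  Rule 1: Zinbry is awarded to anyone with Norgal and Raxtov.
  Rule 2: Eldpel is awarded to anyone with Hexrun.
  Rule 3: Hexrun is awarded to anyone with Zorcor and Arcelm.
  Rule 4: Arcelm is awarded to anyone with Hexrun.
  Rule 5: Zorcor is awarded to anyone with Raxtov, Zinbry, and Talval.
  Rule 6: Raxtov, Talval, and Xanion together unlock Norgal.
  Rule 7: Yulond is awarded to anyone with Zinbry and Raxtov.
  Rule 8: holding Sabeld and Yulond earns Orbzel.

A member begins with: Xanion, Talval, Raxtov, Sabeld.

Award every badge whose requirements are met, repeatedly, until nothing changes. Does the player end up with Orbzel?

With Raxtov, Talval, and Xanion, Norgal is earned (Rule 6).
With Norgal and Raxtov, Zinbry is earned (Rule 1).
With Zinbry and Raxtov, Yulond is earned (Rule 7).
With Sabeld and Yulond, Orbzel is earned (Rule 8).

Yes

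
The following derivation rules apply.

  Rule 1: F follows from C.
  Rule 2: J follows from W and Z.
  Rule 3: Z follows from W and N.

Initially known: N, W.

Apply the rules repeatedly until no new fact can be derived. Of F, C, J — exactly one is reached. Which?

From W and N, Rule 3 gives Z.
W and Z hold, so J follows (Rule 2).
F would need C (Rule 1), but C is never established. No rule produces C, and it is not given.

J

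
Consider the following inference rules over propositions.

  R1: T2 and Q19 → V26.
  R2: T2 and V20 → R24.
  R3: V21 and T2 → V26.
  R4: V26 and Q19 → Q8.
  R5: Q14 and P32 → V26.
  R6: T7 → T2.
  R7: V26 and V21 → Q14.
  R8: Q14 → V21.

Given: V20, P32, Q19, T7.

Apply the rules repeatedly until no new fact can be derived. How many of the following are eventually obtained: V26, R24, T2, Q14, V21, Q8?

T7 holds, so T2 follows (R6).
T2 and V20 hold, so R24 follows (R2).
From T2 and Q19, R1 gives V26.
From V26 and Q19, R4 gives Q8.
V26: reached.
R24: reached.
T2: reached.
Q14 would need V26 and V21 (R7), but V21 is never established.
V21 would need Q14 (R8), but Q14 is never established.
Q8: reached.
Reached: V26, R24, T2, and Q8 — 4 of the 6.

4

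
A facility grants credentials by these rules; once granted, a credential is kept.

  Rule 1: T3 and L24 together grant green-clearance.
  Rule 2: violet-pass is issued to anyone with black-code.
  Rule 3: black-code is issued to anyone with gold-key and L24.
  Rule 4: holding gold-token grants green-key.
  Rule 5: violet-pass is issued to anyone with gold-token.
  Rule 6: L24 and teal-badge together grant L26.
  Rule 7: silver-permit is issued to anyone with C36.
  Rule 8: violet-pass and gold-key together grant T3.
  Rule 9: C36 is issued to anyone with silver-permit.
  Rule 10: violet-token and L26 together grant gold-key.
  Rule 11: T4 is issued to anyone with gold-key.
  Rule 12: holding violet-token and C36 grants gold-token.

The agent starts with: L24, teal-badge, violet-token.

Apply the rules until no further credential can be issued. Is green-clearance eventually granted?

Holding L24 and teal-badge grants L26 (Rule 6).
Holding violet-token and L26 grants gold-key (Rule 10).
Holding gold-key and L24 grants black-code (Rule 3).
Holding black-code grants violet-pass (Rule 2).
Holding violet-pass and gold-key grants T3 (Rule 8).
Holding T3 and L24 grants green-clearance (Rule 1).

Yes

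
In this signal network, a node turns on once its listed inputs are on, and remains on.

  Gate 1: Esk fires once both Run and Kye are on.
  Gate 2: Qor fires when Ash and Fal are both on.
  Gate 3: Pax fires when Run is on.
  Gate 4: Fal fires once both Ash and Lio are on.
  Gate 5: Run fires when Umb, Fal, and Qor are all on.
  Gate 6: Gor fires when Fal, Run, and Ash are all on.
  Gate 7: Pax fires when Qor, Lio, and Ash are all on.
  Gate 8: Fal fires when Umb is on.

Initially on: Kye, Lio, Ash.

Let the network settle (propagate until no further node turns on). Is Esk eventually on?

Esk would need Run and Kye (Gate 1), but Run never turns on.

No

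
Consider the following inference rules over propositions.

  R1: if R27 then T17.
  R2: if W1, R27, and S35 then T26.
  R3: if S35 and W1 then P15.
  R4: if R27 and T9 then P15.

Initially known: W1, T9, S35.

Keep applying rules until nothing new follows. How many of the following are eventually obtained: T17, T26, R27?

T17 would need R27 (R1), but R27 is never established.
T26 would need W1, R27, and S35 (R2), but R27 is never established.
No rule produces R27, and it is not given.
None of the 3 are reached.

0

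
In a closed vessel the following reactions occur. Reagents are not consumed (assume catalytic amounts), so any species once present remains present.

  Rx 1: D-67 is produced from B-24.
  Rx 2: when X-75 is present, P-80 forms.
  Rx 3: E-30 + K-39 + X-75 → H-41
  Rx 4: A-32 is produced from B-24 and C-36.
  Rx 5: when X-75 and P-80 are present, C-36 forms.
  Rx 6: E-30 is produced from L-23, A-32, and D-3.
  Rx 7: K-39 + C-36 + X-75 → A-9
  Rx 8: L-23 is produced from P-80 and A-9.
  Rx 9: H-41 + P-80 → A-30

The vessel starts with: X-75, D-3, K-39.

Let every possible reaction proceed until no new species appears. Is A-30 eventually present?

A-30 would need H-41 and P-80 (Rx 9), but H-41 never forms.

No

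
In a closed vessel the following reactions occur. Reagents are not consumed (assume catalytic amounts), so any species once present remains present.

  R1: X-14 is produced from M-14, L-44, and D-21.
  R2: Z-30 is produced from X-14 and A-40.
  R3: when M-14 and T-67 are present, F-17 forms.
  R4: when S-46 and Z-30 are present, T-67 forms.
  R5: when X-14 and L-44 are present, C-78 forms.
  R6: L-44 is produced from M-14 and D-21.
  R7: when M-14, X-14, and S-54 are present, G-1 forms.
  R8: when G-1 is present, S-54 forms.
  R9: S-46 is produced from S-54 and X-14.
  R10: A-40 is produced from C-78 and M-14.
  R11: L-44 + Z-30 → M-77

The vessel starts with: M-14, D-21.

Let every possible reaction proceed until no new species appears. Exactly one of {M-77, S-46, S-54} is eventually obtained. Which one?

M-14 and D-21 present → L-44 forms (R6).
M-14, L-44, and D-21 present → X-14 forms (R1).
X-14 and L-44 present → C-78 forms (R5).
C-78 and M-14 present → A-40 forms (R10).
X-14 and A-40 present → Z-30 forms (R2).
L-44 and Z-30 present → M-77 forms (R11).
S-46 would need S-54 and X-14 (R9), but S-54 never forms. S-54 would need G-1 (R8), but G-1 never forms.

M-77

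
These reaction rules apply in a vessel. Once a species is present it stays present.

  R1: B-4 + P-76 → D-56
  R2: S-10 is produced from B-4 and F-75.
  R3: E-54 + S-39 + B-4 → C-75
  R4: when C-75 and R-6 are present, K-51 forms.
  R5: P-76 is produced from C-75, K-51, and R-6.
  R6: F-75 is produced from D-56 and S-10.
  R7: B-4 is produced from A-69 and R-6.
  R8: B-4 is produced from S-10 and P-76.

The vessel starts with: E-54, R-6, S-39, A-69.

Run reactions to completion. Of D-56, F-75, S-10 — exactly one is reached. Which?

A-69 and R-6 present → B-4 forms (R7).
E-54, S-39, and B-4 present → C-75 forms (R3).
C-75 and R-6 present → K-51 forms (R4).
C-75, K-51, and R-6 present → P-76 forms (R5).
B-4 and P-76 present → D-56 forms (R1).
S-10 would need B-4 and F-75 (R2), but F-75 never forms. F-75 would need D-56 and S-10 (R6), but S-10 never forms.

D-56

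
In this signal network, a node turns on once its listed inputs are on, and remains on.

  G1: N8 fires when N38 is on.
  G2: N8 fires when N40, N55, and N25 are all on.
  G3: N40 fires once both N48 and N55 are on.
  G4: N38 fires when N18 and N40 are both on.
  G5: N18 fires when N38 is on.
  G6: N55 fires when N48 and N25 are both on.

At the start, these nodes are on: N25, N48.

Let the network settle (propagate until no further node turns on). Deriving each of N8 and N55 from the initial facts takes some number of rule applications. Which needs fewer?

N55

N55: N48 and N25 are on, so N55 fires (G6). [1 rule application]
N8: N48 and N25 are on, so N55 fires (G6). N48 and N55 are on, so N40 fires (G3). G2: N40, N55, and N25 on → N8 on. [3 rule applications]
N55 needs fewer.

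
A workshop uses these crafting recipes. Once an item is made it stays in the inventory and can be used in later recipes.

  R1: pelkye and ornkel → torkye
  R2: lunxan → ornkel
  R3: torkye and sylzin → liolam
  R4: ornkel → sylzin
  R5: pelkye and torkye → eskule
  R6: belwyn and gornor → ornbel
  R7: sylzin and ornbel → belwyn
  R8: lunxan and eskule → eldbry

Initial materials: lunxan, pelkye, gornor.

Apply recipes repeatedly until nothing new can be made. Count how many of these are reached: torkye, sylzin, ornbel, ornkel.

lunxan → ornkel (R2).
Using R1, pelkye and ornkel make torkye.
Using R4, ornkel makes sylzin.
torkye: reached.
sylzin: reached.
ornbel would need belwyn and gornor (R6), but belwyn is never obtained.
ornkel: reached.
Reached: torkye, sylzin, and ornkel — 3 of the 4.

3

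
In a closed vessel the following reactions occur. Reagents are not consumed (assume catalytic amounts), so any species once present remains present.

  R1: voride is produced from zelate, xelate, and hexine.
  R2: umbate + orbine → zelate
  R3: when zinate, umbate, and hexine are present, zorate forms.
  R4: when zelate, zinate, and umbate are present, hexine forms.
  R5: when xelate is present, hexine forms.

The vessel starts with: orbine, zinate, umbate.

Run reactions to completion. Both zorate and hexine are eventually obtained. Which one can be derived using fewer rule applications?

hexine

hexine: umbate and orbine present → zelate forms (R2). zelate, zinate, and umbate present → hexine forms (R4). [2 rule applications]
zorate: umbate and orbine present → zelate forms (R2). zelate, zinate, and umbate present → hexine forms (R4). zinate, umbate, and hexine present → zorate forms (R3). [3 rule applications]
hexine needs fewer.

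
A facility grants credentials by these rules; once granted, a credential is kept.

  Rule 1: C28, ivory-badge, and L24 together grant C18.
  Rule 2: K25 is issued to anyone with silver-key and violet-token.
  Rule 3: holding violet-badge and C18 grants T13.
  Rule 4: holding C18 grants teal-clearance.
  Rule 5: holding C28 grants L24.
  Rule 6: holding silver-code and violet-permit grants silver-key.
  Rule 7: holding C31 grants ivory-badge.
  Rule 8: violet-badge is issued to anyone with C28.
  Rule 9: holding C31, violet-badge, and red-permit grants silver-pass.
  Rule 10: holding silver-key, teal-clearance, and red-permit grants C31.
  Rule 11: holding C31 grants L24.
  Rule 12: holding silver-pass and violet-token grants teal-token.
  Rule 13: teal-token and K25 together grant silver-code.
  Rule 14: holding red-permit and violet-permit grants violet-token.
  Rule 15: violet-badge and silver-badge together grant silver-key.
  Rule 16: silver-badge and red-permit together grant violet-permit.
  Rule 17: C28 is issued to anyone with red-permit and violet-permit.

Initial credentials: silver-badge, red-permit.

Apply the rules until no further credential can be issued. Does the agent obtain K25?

Yes

Holding silver-badge and red-permit grants violet-permit (Rule 16).
Holding red-permit and violet-permit grants violet-token (Rule 14).
Holding red-permit and violet-permit grants C28 (Rule 17).
Holding C28 grants violet-badge (Rule 8).
Holding violet-badge and silver-badge grants silver-key (Rule 15).
Holding silver-key and violet-token grants K25 (Rule 2).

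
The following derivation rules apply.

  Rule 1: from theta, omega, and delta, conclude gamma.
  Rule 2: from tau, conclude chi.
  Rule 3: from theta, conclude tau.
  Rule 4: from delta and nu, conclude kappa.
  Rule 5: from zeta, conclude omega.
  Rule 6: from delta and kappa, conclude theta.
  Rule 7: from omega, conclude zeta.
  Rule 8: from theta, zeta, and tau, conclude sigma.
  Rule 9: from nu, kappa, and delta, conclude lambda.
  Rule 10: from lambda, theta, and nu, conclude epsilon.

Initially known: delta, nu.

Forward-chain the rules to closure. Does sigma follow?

sigma would need theta, zeta, and tau (Rule 8), but zeta is never established.

No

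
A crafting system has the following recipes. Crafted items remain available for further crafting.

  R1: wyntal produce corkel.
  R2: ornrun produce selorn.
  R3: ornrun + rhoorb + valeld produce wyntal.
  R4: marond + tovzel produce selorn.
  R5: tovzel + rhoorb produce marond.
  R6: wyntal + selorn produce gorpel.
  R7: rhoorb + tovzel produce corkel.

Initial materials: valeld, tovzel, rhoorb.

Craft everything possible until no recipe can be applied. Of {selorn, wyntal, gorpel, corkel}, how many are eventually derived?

2

tovzel + rhoorb → marond (R5).
Using R7, rhoorb and tovzel make corkel.
marond + tovzel → selorn (R4).
selorn: reached.
wyntal would need ornrun, rhoorb, and valeld (R3), but ornrun is never obtained.
gorpel would need wyntal and selorn (R6), but wyntal is never obtained.
corkel: reached.
Reached: selorn and corkel — 2 of the 4.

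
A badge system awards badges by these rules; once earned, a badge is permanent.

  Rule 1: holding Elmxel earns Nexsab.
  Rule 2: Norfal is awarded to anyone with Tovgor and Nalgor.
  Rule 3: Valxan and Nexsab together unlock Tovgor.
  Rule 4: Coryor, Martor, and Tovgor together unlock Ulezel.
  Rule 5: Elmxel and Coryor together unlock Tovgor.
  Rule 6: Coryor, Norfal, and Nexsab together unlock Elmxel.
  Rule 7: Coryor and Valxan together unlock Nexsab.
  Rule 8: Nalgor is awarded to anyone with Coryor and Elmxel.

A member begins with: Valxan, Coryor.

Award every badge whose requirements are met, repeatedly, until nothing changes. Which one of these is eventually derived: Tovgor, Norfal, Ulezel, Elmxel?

Tovgor

With Coryor and Valxan, Nexsab is earned (Rule 7).
With Valxan and Nexsab, Tovgor is earned (Rule 3).
Ulezel would need Coryor, Martor, and Tovgor (Rule 4), but Martor is never earned. Elmxel would need Coryor, Norfal, and Nexsab (Rule 6), but Norfal is never earned. Norfal would need Tovgor and Nalgor (Rule 2), but Nalgor is never earned.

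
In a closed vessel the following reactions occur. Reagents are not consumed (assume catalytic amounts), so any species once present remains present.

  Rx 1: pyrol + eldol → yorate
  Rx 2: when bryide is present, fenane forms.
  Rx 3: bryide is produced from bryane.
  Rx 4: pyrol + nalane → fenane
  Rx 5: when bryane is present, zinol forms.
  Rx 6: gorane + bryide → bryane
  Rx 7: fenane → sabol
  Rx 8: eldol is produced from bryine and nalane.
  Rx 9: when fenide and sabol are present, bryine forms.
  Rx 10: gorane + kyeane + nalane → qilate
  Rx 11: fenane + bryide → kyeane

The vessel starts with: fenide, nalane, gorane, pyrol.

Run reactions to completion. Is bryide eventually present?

bryide would need bryane (Rx 3), but bryane never forms.

No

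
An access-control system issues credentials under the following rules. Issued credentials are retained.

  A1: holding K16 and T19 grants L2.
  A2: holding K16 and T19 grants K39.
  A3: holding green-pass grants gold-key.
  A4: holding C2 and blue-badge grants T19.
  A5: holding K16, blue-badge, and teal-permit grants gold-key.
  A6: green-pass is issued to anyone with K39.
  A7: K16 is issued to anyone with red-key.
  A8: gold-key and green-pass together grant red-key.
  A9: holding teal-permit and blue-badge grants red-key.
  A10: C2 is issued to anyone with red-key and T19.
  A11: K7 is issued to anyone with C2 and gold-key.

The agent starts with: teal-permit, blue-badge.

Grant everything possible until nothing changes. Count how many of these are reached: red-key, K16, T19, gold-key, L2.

3

Holding teal-permit and blue-badge grants red-key (A9).
Holding red-key grants K16 (A7).
Holding K16, blue-badge, and teal-permit grants gold-key (A5).
red-key: reached.
K16: reached.
T19 would need C2 and blue-badge (A4), but C2 is never granted.
gold-key: reached.
L2 would need K16 and T19 (A1), but T19 is never granted.
Reached: red-key, K16, and gold-key — 3 of the 5.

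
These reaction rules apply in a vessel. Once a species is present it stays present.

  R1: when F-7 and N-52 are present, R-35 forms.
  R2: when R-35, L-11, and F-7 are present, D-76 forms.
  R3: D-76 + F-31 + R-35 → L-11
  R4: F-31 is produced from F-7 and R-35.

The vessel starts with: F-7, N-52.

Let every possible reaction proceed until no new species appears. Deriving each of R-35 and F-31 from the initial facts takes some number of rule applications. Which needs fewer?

R-35

R-35: F-7 and N-52 present → R-35 forms (R1). [1 rule application]
F-31: F-7 and N-52 present → R-35 forms (R1). F-7 and R-35 present → F-31 forms (R4). [2 rule applications]
R-35 needs fewer.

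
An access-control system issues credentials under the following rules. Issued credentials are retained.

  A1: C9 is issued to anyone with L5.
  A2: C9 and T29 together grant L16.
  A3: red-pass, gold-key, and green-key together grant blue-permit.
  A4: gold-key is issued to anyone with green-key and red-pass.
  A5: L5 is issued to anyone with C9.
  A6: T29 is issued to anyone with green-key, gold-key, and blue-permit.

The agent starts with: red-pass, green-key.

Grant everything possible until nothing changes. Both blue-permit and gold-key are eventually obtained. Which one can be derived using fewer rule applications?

gold-key

gold-key: Holding green-key and red-pass grants gold-key (A4). [1 rule application]
blue-permit: Holding green-key and red-pass grants gold-key (A4). Holding red-pass, gold-key, and green-key grants blue-permit (A3). [2 rule applications]
gold-key needs fewer.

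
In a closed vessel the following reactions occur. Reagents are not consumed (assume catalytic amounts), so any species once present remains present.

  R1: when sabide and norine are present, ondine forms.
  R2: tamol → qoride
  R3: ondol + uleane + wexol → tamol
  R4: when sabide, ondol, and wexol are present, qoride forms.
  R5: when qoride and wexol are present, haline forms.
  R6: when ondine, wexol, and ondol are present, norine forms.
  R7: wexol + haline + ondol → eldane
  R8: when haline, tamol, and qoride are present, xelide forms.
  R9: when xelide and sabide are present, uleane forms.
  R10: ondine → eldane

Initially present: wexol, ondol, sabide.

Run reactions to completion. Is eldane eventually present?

sabide, ondol, and wexol present → qoride forms (R4).
qoride and wexol present → haline forms (R5).
wexol, haline, and ondol present → eldane forms (R7).

Yes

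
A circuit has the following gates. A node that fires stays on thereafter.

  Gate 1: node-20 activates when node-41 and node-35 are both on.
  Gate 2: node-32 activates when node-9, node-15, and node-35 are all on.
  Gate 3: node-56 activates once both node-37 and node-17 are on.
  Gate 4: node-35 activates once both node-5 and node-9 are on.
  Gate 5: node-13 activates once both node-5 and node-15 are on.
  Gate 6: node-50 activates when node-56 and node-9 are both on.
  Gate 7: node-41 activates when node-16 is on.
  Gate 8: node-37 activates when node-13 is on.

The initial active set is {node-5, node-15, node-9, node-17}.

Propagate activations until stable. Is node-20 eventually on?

No

node-20 would need node-41 and node-35 (Gate 1), but node-41 never turns on.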